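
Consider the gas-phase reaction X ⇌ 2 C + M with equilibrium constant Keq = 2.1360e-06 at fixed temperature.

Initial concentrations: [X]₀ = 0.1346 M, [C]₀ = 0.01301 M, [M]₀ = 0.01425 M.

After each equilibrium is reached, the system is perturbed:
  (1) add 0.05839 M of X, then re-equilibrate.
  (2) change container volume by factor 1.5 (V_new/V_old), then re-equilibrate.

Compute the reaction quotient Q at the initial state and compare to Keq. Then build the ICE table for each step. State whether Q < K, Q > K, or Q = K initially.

Q₀ = 1.7919e-05; Q > K (proceeds reverse)

Q₀ = 1.7919e-05 vs Keq = 2.1360e-06 ⇒ Q>K, reverse
Step 1:
                  X         C         M
  init       0.1346   0.01301   0.01425
  Δ         0.00384  -0.00768  -0.00384
  eq         0.1384   0.00533   0.01041
  solve Keq expr → x = -0.00384; check Q = 2.1360e-06
Then add 0.05839 M of X.
Step 2:
                  X         C         M
  init       0.1968   0.00533   0.01041
  Δ       -4.4356e-04 8.8711e-04 4.4356e-04
  eq         0.1964  0.006217   0.01085
  solve Keq expr → x = 4.4356e-04; check Q = 2.1360e-06
Then change container volume by factor 1.5 (V_new/V_old).
Step 3:
                  X         C         M
  init       0.1309  0.004145  0.007236
  Δ       -8.5727e-04  0.001715 8.5727e-04
  eq         0.1301  0.005859  0.008093
  solve Keq expr → x = 8.5727e-04; check Q = 2.1360e-06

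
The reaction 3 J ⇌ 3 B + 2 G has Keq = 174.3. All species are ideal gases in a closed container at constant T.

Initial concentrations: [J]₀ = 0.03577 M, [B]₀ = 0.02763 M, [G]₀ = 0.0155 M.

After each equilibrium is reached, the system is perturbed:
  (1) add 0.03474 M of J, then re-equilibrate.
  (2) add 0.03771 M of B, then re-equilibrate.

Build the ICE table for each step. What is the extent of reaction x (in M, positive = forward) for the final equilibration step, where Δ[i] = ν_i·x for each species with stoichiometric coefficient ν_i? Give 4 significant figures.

x = -3.2977e-04 M

Q₀ = 1.1073e-04 vs Keq = 174.3 ⇒ Q<K, forward
Step 1:
                   J          B          G
  I          0.03577    0.02763     0.0155
  C          -0.0345     0.0345      0.023
  E         0.001268    0.06213     0.0385
  solve Keq expr → x = 0.0115; check Q = 174.3
Then add 0.03474 M of J.
Step 2:
                   J          B          G
  I          0.03601    0.06213     0.0385
  C         -0.03337    0.03337    0.02224
  E         0.002642     0.0955    0.06075
  solve Keq expr → x = 0.01112; check Q = 174.3
Then add 0.03771 M of B.
Step 3:
                   J          B          G
  I         0.002642     0.1332    0.06075
  C       9.8931e-04 -9.8931e-04 -6.5954e-04
  E         0.003631     0.1322    0.06009
  solve Keq expr → x = -3.2977e-04; check Q = 174.3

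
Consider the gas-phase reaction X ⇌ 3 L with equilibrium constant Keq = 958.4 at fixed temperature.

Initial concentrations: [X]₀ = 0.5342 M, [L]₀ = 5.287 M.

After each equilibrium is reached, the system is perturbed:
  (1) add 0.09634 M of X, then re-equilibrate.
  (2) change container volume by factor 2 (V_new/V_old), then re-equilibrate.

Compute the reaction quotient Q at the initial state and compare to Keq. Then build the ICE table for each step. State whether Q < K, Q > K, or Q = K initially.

Q₀ = 276.6 vs Keq = 958.4 ⇒ Q<K, forward
Step 1:
                    X           L
  init         0.5342       5.287
  Δ           -0.2905      0.8715
  eq           0.2437       6.158
  solve Keq expr → x = 0.2905; check Q = 958.4
Then add 0.09634 M of X.
Step 2:
                    X           L
  init           0.34       6.158
  Δ           -0.0704      0.2112
  eq           0.2697        6.37
  solve Keq expr → x = 0.0704; check Q = 958.4
Then change container volume by factor 2 (V_new/V_old).
Step 3:
                    X           L
  init         0.1348       3.185
  Δ          -0.09162      0.2749
  eq          0.04321        3.46
  solve Keq expr → x = 0.09162; check Q = 958.4

Q₀ = 276.6; Q < K (proceeds forward)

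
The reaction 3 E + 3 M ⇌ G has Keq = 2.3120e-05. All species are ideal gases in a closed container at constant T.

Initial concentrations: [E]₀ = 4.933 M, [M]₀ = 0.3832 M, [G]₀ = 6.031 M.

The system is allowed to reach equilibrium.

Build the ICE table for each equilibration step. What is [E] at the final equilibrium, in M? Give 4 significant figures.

Q₀ = 0.8929 vs Keq = 2.3120e-05 ⇒ Q>K, reverse
Step 1:
                    E           M           G
  init          4.933      0.3832       6.031
  Δ             5.229       5.229      -1.743
  eq            10.16       5.612       4.288
  solve Keq expr → x = -1.743; check Q = 2.3120e-05

[E]_eq = 10.16 M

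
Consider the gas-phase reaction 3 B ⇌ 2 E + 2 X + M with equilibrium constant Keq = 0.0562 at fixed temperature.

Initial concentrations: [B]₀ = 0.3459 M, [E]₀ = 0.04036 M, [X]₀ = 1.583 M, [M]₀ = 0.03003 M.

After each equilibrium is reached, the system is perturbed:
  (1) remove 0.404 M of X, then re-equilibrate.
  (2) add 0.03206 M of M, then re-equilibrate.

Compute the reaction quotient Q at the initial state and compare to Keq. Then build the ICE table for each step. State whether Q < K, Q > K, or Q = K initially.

Q₀ = 0.002962; Q < K (proceeds forward)

Q₀ = 0.002962 vs Keq = 0.0562 ⇒ Q<K, forward
Step 1:
                    B           E           X           M
  I            0.3459     0.04036       1.583     0.03003
  C          -0.07287     0.04858     0.04858     0.02429
  E             0.273     0.08894       1.632     0.05432
  solve Keq expr → x = 0.02429; check Q = 0.0562
Then remove 0.404 M of X.
Step 2:
                    B           E           X           M
  I             0.273     0.08894       1.228     0.05432
  C          -0.01759     0.01173     0.01173    0.005863
  E            0.2554      0.1007       1.239     0.06018
  solve Keq expr → x = 0.005863; check Q = 0.0562
Then add 0.03206 M of M.
Step 3:
                    B           E           X           M
  I            0.2554      0.1007       1.239     0.09224
  C           0.01417   -0.009449   -0.009449   -0.004725
  E            0.2696     0.09122        1.23     0.08752
  solve Keq expr → x = -0.004725; check Q = 0.0562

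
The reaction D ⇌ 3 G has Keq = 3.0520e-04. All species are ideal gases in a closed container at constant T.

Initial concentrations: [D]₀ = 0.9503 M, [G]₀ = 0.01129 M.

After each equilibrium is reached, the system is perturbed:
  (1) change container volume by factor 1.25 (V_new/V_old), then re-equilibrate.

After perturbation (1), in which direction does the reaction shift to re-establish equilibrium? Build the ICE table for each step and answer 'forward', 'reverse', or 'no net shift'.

Direction: forward

Q₀ = 1.5143e-06 vs Keq = 3.0520e-04 ⇒ Q<K, forward
Step 1:
                   D          G
  init        0.9503    0.01129
  Δ         -0.01816    0.05448
  eq          0.9321    0.06577
  solve Keq expr → x = 0.01816; check Q = 3.0520e-04
Then change container volume by factor 1.25 (V_new/V_old).
Step 2:
                   D          G
  init        0.7457    0.05262
  Δ        -0.002788   0.008363
  eq          0.7429    0.06098
  solve Keq expr → x = 0.002788; check Q = 3.0520e-04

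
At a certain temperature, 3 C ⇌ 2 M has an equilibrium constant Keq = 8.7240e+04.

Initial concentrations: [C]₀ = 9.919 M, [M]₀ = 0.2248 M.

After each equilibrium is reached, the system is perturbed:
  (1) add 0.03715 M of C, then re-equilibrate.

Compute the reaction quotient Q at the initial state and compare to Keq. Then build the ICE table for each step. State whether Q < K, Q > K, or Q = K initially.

Q₀ = 5.1783e-05 vs Keq = 8.7240e+04 ⇒ Q<K, forward
Step 1:
                    C           M
  I             9.919      0.2248
  C            -9.838       6.559
  E            0.0808       6.784
  solve Keq expr → x = 3.279; check Q = 8.7240e+04
Then add 0.03715 M of C.
Step 2:
                    C           M
  I            0.1179       6.784
  C          -0.03695     0.02464
  E           0.08099       6.808
  solve Keq expr → x = 0.01232; check Q = 8.7240e+04

Q₀ = 5.1783e-05; Q < K (proceeds forward)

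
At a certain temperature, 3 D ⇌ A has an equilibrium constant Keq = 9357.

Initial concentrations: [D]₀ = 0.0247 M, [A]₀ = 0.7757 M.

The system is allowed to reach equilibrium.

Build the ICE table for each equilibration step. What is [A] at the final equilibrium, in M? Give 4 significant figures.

Q₀ = 5.1476e+04 vs Keq = 9357 ⇒ Q>K, reverse
Step 1:
                  D         A
  Initial    0.0247    0.7757
  Change    0.01879 -0.006262
  Equil     0.04349    0.7694
  solve Keq expr → x = -0.006262; check Q = 9357

[A]_eq = 0.7694 M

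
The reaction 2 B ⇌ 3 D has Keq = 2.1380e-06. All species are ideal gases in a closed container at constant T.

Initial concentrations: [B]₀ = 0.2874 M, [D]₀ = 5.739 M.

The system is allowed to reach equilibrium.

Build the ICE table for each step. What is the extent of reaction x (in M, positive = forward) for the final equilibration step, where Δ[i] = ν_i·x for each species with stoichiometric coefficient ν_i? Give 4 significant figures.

Q₀ = 2288 vs Keq = 2.1380e-06 ⇒ Q>K, reverse
Step 1:
                  B         D
  Initial    0.2874     5.739
  Change      3.804    -5.706
  Equil       4.091   0.03295
  solve Keq expr → x = -1.902; check Q = 2.1380e-06

x = -1.902 M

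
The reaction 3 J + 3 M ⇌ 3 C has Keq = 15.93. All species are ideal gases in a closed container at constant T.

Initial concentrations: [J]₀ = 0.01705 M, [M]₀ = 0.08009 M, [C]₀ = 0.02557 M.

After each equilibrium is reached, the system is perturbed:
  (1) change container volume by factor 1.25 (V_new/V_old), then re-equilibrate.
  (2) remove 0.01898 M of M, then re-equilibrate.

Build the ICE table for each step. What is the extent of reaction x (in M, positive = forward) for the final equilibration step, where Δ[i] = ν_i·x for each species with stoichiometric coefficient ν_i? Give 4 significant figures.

Q₀ = 6566 vs Keq = 15.93 ⇒ Q>K, reverse
Step 1:
                   J          M          C
  I          0.01705    0.08009    0.02557
  C          0.01719    0.01719   -0.01719
  E          0.03424    0.09728   0.008381
  solve Keq expr → x = -0.00573; check Q = 15.93
Then change container volume by factor 1.25 (V_new/V_old).
Step 2:
                   J          M          C
  I          0.02739    0.07782   0.006705
  C         0.001058   0.001058  -0.001058
  E          0.02845    0.07888   0.005647
  solve Keq expr → x = -3.5267e-04; check Q = 15.93
Then remove 0.01898 M of M.
Step 3:
                   J          M          C
  I          0.02845     0.0599   0.005647
  C         0.001109   0.001109  -0.001109
  E          0.02956    0.06101   0.004538
  solve Keq expr → x = -3.6967e-04; check Q = 15.93

x = -3.6967e-04 M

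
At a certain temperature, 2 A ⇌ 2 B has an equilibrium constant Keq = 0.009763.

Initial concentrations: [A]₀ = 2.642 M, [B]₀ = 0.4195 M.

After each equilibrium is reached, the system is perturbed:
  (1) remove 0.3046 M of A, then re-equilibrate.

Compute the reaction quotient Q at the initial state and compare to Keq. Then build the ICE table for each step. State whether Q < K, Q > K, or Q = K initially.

Q₀ = 0.02521; Q > K (proceeds reverse)

Q₀ = 0.02521 vs Keq = 0.009763 ⇒ Q>K, reverse
Step 1:
                   A          B
  init         2.642     0.4195
  Δ           0.1442    -0.1442
  eq           2.786     0.2753
  solve Keq expr → x = -0.0721; check Q = 0.009763
Then remove 0.3046 M of A.
Step 2:
                   A          B
  init         2.482     0.2753
  Δ          0.02739   -0.02739
  eq           2.509     0.2479
  solve Keq expr → x = -0.0137; check Q = 0.009763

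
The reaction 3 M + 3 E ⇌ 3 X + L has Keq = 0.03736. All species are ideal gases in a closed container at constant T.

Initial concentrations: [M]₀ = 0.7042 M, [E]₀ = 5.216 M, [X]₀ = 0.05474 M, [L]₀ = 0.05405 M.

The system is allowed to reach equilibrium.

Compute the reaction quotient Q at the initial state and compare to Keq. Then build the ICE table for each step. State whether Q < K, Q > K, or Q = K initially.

Q₀ = 1.7890e-07; Q < K (proceeds forward)

Q₀ = 1.7890e-07 vs Keq = 0.03736 ⇒ Q<K, forward
Step 1:
                   M          E          X          L
  I           0.7042      5.216    0.05474    0.05405
  C          -0.4945    -0.4945     0.4945     0.1648
  E           0.2097      4.722     0.5492     0.2189
  solve Keq expr → x = 0.1648; check Q = 0.03736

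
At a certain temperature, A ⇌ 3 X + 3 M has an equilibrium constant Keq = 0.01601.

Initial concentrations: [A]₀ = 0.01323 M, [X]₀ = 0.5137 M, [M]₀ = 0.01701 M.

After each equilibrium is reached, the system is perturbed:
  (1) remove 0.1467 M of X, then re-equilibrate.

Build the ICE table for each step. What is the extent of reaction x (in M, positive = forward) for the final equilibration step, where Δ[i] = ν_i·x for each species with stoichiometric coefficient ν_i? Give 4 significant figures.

Q₀ = 5.0429e-05 vs Keq = 0.01601 ⇒ Q<K, forward
Step 1:
                  A         X         M
  I         0.01323    0.5137   0.01701
  C        -0.01175   0.03526   0.03526
  E        0.001476     0.549   0.05227
  solve Keq expr → x = 0.01175; check Q = 0.01601
Then remove 0.1467 M of X.
Step 2:
                  A         X         M
  I        0.001476    0.4023   0.05227
  C       -7.9956e-04  0.002399  0.002399
  E       6.7632e-04    0.4047   0.05467
  solve Keq expr → x = 7.9956e-04; check Q = 0.01601

x = 7.9956e-04 M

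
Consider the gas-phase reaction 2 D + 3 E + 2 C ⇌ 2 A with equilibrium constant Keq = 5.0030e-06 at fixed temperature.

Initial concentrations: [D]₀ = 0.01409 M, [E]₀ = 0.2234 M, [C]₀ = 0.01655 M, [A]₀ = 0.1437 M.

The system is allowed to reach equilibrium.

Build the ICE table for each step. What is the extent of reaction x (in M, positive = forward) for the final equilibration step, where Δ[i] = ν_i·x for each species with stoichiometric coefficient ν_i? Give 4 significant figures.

Q₀ = 3.4060e+07 vs Keq = 5.0030e-06 ⇒ Q>K, reverse
Step 1:
                    D           E           C           A
  init        0.01409      0.2234     0.01655      0.1437
  Δ            0.1437      0.2155      0.1437     -0.1437
  eq           0.1578      0.4389      0.1602  1.6443e-05
  solve Keq expr → x = -0.07184; check Q = 5.0030e-06

x = -0.07184 M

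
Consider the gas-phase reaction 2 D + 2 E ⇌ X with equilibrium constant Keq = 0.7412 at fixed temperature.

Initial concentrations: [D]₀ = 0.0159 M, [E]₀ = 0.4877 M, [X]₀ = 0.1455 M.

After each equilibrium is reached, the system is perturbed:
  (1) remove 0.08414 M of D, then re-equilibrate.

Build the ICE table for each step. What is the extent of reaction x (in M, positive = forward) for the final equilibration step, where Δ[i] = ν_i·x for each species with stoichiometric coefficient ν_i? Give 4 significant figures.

x = -0.01032 M

Q₀ = 2420 vs Keq = 0.7412 ⇒ Q>K, reverse
Step 1:
                   D          E          X
  I           0.0159     0.4877     0.1455
  C           0.2397     0.2397    -0.1199
  E           0.2556     0.7274    0.02563
  solve Keq expr → x = -0.1199; check Q = 0.7412
Then remove 0.08414 M of D.
Step 2:
                   D          E          X
  I           0.1715     0.7274    0.02563
  C          0.02064    0.02064   -0.01032
  E           0.1921     0.7481    0.01531
  solve Keq expr → x = -0.01032; check Q = 0.7412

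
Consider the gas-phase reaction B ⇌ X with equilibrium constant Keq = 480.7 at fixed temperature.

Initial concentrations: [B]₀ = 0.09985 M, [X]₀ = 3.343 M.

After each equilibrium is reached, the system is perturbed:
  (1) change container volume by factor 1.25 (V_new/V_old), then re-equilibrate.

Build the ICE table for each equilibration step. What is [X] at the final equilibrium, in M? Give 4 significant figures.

Q₀ = 33.48 vs Keq = 480.7 ⇒ Q<K, forward
Step 1:
                  B         X
  init      0.09985     3.343
  Δ         -0.0927    0.0927
  eq       0.007147     3.436
  solve Keq expr → x = 0.0927; check Q = 480.7
Then change container volume by factor 1.25 (V_new/V_old).
Step 2:
                  B         X
  init     0.005718     2.749
  Δ               0         0
  eq       0.005718     2.749
  solve Keq expr → x = 0; check Q = 480.7

[X]_eq = 2.749 M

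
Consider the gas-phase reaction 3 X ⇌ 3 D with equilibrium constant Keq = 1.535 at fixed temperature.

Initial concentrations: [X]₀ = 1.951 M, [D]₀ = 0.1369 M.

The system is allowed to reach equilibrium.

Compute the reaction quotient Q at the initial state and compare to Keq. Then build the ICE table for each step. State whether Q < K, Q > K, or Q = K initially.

Q₀ = 3.4549e-04 vs Keq = 1.535 ⇒ Q<K, forward
Step 1:
                   X          D
  Initial      1.951     0.1369
  Change     -0.9815     0.9815
  Equil       0.9695      1.118
  solve Keq expr → x = 0.3272; check Q = 1.535

Q₀ = 3.4549e-04; Q < K (proceeds forward)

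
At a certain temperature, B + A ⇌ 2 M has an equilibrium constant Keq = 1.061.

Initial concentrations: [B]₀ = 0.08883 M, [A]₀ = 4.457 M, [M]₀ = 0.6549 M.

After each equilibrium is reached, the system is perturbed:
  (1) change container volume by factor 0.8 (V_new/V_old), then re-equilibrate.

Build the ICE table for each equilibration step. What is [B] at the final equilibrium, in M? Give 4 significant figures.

[B]_eq = 0.1125 M

Q₀ = 1.083 vs Keq = 1.061 ⇒ Q>K, reverse
Step 1:
                  B         A         M
  I         0.08883     4.457    0.6549
  C        0.001187  0.001187 -0.002373
  E         0.09002     4.458    0.6525
  solve Keq expr → x = -0.001187; check Q = 1.061
Then change container volume by factor 0.8 (V_new/V_old).
Step 2:
                  B         A         M
  I          0.1125     5.573    0.8157
  C               0         0         0
  E          0.1125     5.573    0.8157
  solve Keq expr → x = 0; check Q = 1.061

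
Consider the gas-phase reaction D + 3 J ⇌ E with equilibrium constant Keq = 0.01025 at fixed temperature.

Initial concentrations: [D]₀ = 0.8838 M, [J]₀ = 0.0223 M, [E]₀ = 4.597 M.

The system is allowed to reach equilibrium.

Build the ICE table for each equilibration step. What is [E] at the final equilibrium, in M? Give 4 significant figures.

Q₀ = 4.6904e+05 vs Keq = 0.01025 ⇒ Q>K, reverse
Step 1:
                    D           J           E
  Initial      0.8838      0.0223       4.597
  Change        1.619       4.856      -1.619
  Equil         2.503       4.879       2.978
  solve Keq expr → x = -1.619; check Q = 0.01025

[E]_eq = 2.978 M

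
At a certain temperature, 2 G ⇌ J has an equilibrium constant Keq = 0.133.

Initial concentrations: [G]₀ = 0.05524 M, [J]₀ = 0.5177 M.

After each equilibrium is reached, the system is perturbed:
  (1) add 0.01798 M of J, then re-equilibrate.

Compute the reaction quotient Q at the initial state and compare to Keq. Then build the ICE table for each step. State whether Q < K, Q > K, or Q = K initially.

Q₀ = 169.7; Q > K (proceeds reverse)

Q₀ = 169.7 vs Keq = 0.133 ⇒ Q>K, reverse
Step 1:
                  G         J
  init      0.05524    0.5177
  Δ          0.8279    -0.414
  eq         0.8832    0.1037
  solve Keq expr → x = -0.414; check Q = 0.133
Then add 0.01798 M of J.
Step 2:
                  G         J
  init       0.8832    0.1217
  Δ         0.02436  -0.01218
  eq         0.9075    0.1095
  solve Keq expr → x = -0.01218; check Q = 0.133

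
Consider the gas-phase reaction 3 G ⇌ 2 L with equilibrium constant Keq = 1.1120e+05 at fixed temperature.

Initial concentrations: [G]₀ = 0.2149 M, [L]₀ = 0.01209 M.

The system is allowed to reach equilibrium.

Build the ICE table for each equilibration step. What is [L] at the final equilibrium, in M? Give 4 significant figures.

Q₀ = 0.01473 vs Keq = 1.1120e+05 ⇒ Q<K, forward
Step 1:
                  G         L
  init       0.2149   0.01209
  Δ          -0.209    0.1393
  eq       0.005908    0.1514
  solve Keq expr → x = 0.06966; check Q = 1.1120e+05

[L]_eq = 0.1514 M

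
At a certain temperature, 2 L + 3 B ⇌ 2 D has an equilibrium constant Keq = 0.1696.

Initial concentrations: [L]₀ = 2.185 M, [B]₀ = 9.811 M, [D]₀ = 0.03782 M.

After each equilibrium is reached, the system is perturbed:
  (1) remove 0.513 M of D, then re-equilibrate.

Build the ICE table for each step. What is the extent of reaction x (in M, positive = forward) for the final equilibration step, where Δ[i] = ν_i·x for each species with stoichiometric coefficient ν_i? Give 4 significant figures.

Q₀ = 3.1725e-07 vs Keq = 0.1696 ⇒ Q<K, forward
Step 1:
                  L         B         D
  init        2.185     9.811   0.03782
  Δ          -1.924    -2.885     1.924
  eq         0.2613     6.926     1.961
  solve Keq expr → x = 0.9618; check Q = 0.1696
Then remove 0.513 M of D.
Step 2:
                  L         B         D
  init       0.2613     6.926     1.448
  Δ        -0.05698  -0.08548   0.05698
  eq         0.2043      6.84     1.505
  solve Keq expr → x = 0.02849; check Q = 0.1696

x = 0.02849 M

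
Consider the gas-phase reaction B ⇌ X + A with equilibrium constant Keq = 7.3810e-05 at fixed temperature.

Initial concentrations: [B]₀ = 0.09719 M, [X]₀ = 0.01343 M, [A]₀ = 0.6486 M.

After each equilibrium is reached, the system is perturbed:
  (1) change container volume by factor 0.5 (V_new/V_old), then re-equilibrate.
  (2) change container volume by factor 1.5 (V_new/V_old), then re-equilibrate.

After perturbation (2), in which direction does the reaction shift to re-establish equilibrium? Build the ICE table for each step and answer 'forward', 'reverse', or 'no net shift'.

Q₀ = 0.08963 vs Keq = 7.3810e-05 ⇒ Q>K, reverse
Step 1:
                    B           X           A
  init        0.09719     0.01343      0.6486
  Δ           0.01342    -0.01342    -0.01342
  eq           0.1106  1.2853e-05      0.6352
  solve Keq expr → x = -0.01342; check Q = 7.3810e-05
Then change container volume by factor 0.5 (V_new/V_old).
Step 2:
                    B           X           A
  init         0.2212  2.5706e-05        1.27
  Δ        1.2852e-05 -1.2852e-05 -1.2852e-05
  eq           0.2212  1.2854e-05        1.27
  solve Keq expr → x = -1.2852e-05; check Q = 7.3810e-05
Then change container volume by factor 1.5 (V_new/V_old).
Step 3:
                    B           X           A
  init         0.1475  8.5692e-06      0.8469
  Δ       -4.2841e-06  4.2841e-06  4.2841e-06
  eq           0.1475  1.2853e-05      0.8469
  solve Keq expr → x = 4.2841e-06; check Q = 7.3810e-05

Direction: forward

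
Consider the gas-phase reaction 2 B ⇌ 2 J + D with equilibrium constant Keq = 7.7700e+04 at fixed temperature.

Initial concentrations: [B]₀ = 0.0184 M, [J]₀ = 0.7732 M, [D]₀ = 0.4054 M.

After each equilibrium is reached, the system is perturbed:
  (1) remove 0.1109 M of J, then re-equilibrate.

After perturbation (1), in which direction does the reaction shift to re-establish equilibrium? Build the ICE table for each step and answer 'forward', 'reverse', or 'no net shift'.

Direction: forward

Q₀ = 715.9 vs Keq = 7.7700e+04 ⇒ Q<K, forward
Step 1:
                    B           J           D
  init         0.0184      0.7732      0.4054
  Δ          -0.01658     0.01658    0.008289
  eq         0.001822      0.7898      0.4137
  solve Keq expr → x = 0.008289; check Q = 7.7700e+04
Then remove 0.1109 M of J.
Step 2:
                    B           J           D
  init       0.001822      0.6789      0.4137
  Δ       -2.5506e-04  2.5506e-04  1.2753e-04
  eq         0.001567      0.6791      0.4138
  solve Keq expr → x = 1.2753e-04; check Q = 7.7700e+04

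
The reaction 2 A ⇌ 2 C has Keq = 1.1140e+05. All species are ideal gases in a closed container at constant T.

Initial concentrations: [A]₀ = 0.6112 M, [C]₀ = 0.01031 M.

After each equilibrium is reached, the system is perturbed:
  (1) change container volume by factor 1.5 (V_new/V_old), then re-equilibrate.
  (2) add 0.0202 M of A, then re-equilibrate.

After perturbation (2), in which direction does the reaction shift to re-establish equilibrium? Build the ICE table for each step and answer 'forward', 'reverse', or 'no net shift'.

Q₀ = 2.8454e-04 vs Keq = 1.1140e+05 ⇒ Q<K, forward
Step 1:
                   A          C
  Initial     0.6112    0.01031
  Change     -0.6093     0.6093
  Equil     0.001857     0.6197
  solve Keq expr → x = 0.3047; check Q = 1.1140e+05
Then change container volume by factor 1.5 (V_new/V_old).
Step 2:
                   A          C
  Initial   0.001238     0.4131
  Change           0          0
  Equil     0.001238     0.4131
  solve Keq expr → x = 0; check Q = 1.1140e+05
Then add 0.0202 M of A.
Step 3:
                   A          C
  Initial    0.02144     0.4131
  Change    -0.02014    0.02014
  Equil     0.001298     0.4332
  solve Keq expr → x = 0.01007; check Q = 1.1140e+05

Direction: forward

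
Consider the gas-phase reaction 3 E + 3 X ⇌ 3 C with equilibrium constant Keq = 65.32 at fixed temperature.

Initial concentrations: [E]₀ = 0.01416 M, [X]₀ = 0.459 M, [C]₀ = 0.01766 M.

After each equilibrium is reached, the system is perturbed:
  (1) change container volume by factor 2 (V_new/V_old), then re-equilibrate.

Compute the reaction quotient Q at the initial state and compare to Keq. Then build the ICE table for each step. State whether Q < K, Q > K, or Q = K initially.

Q₀ = 20.06; Q < K (proceeds forward)

Q₀ = 20.06 vs Keq = 65.32 ⇒ Q<K, forward
Step 1:
                    E           X           C
  I           0.01416       0.459     0.01766
  C         -0.002943   -0.002943    0.002943
  E           0.01122      0.4561      0.0206
  solve Keq expr → x = 9.8089e-04; check Q = 65.32
Then change container volume by factor 2 (V_new/V_old).
Step 2:
                    E           X           C
  I          0.005609       0.228      0.0103
  C          0.002639    0.002639   -0.002639
  E          0.008248      0.2307    0.007662
  solve Keq expr → x = -8.7975e-04; check Q = 65.32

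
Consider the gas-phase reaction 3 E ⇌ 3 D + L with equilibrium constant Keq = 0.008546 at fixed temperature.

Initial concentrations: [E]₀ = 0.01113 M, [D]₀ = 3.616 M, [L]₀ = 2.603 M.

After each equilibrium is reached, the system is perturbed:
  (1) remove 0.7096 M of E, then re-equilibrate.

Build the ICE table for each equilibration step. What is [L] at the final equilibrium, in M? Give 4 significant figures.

Q₀ = 8.9264e+07 vs Keq = 0.008546 ⇒ Q>K, reverse
Step 1:
                    E           D           L
  I           0.01113       3.616       2.603
  C             3.074      -3.074      -1.025
  E             3.085      0.5418       1.578
  solve Keq expr → x = -1.025; check Q = 0.008546
Then remove 0.7096 M of E.
Step 2:
                    E           D           L
  I             2.376      0.5418       1.578
  C            0.1033     -0.1033    -0.03442
  E             2.479      0.4385       1.544
  solve Keq expr → x = -0.03442; check Q = 0.008546

[L]_eq = 1.544 M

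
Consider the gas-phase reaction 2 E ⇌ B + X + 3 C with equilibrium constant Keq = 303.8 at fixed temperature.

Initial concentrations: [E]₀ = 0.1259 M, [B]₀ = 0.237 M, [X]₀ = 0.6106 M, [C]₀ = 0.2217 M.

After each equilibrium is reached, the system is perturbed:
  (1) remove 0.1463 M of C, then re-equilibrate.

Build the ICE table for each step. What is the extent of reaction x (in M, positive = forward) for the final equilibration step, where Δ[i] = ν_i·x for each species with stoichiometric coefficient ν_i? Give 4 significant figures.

x = 0.001552 M

Q₀ = 0.09948 vs Keq = 303.8 ⇒ Q<K, forward
Step 1:
                  E         B         X         C
  Initial    0.1259     0.237    0.6106    0.2217
  Change    -0.1194    0.0597    0.0597    0.1791
  Equil    0.006493    0.2967    0.6703    0.4008
  solve Keq expr → x = 0.0597; check Q = 303.8
Then remove 0.1463 M of C.
Step 2:
                  E         B         X         C
  Initial  0.006493    0.2967    0.6703    0.2545
  Change  -0.003104  0.001552  0.001552  0.004656
  Equil    0.003389    0.2983    0.6719    0.2592
  solve Keq expr → x = 0.001552; check Q = 303.8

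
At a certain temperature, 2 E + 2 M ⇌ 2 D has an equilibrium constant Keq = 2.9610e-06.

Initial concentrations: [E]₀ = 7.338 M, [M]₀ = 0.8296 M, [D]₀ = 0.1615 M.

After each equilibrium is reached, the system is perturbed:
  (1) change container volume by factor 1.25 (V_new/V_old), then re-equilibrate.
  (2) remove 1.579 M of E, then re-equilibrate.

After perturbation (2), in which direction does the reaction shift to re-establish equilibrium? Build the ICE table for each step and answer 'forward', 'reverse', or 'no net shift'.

Q₀ = 7.0380e-04 vs Keq = 2.9610e-06 ⇒ Q>K, reverse
Step 1:
                    E           M           D
  I             7.338      0.8296      0.1615
  C            0.1489      0.1489     -0.1489
  E             7.487      0.9785     0.01261
  solve Keq expr → x = -0.07445; check Q = 2.9610e-06
Then change container volume by factor 1.25 (V_new/V_old).
Step 2:
                    E           M           D
  I              5.99      0.7828     0.01008
  C          0.001994    0.001994   -0.001994
  E             5.992      0.7848    0.008091
  solve Keq expr → x = -9.9686e-04; check Q = 2.9610e-06
Then remove 1.579 M of E.
Step 3:
                    E           M           D
  I             4.413      0.7848    0.008091
  C          0.002113    0.002113   -0.002113
  E             4.415      0.7869    0.005978
  solve Keq expr → x = -0.001057; check Q = 2.9610e-06

Direction: reverse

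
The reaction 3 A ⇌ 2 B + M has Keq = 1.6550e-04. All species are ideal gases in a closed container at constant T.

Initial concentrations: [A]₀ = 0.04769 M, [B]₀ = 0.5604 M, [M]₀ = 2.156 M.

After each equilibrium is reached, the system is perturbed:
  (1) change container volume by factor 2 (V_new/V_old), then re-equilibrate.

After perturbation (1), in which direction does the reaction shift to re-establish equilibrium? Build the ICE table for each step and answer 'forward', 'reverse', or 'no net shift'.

Q₀ = 6243 vs Keq = 1.6550e-04 ⇒ Q>K, reverse
Step 1:
                    A           B           M
  init        0.04769      0.5604       2.156
  Δ             0.829     -0.5527     -0.2763
  eq           0.8767    0.007703        1.88
  solve Keq expr → x = -0.2763; check Q = 1.6550e-04
Then change container volume by factor 2 (V_new/V_old).
Step 2:
                    A           B           M
  init         0.4384    0.003852      0.9398
  Δ                 0           0           0
  eq           0.4384    0.003852      0.9398
  solve Keq expr → x = 0; check Q = 1.6550e-04

Direction: no net shift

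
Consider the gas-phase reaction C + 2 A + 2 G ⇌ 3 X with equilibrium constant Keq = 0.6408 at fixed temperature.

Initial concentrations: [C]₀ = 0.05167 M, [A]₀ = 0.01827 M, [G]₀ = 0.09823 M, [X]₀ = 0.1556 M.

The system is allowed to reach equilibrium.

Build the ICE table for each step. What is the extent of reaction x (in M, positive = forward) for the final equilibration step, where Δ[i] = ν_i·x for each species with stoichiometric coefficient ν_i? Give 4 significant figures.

Q₀ = 2.2637e+04 vs Keq = 0.6408 ⇒ Q>K, reverse
Step 1:
                   C          A          G          X
  Initial    0.05167    0.01827    0.09823     0.1556
  Change     0.04257    0.08514    0.08514    -0.1277
  Equil      0.09424     0.1034     0.1834     0.0279
  solve Keq expr → x = -0.04257; check Q = 0.6408

x = -0.04257 M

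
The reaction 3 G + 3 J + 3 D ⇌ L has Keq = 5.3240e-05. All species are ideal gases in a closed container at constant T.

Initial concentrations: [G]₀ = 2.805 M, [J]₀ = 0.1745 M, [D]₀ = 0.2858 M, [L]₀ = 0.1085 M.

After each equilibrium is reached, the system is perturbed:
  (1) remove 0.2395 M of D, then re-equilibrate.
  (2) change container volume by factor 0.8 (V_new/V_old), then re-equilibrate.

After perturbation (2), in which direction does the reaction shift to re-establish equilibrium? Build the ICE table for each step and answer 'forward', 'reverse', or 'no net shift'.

Direction: forward

Q₀ = 39.63 vs Keq = 5.3240e-05 ⇒ Q>K, reverse
Step 1:
                   G          J          D          L
  Initial      2.805     0.1745     0.2858     0.1085
  Change      0.3254     0.3254     0.3254    -0.1085
  Equil         3.13     0.4999     0.6112 4.6562e-05
  solve Keq expr → x = -0.1085; check Q = 5.3240e-05
Then remove 0.2395 M of D.
Step 2:
                   G          J          D          L
  Initial       3.13     0.4999     0.3717 4.6562e-05
  Change  1.0822e-04 1.0822e-04 1.0822e-04 -3.6074e-05
  Equil         3.13        0.5     0.3718 1.0488e-05
  solve Keq expr → x = -3.6074e-05; check Q = 5.3240e-05
Then change container volume by factor 0.8 (V_new/V_old).
Step 3:
                   G          J          D          L
  Initial      3.913      0.625     0.4647 1.3111e-05
  Change  -1.9456e-04 -1.9456e-04 -1.9456e-04 6.4852e-05
  Equil        3.913     0.6248     0.4645 7.7963e-05
  solve Keq expr → x = 6.4852e-05; check Q = 5.3240e-05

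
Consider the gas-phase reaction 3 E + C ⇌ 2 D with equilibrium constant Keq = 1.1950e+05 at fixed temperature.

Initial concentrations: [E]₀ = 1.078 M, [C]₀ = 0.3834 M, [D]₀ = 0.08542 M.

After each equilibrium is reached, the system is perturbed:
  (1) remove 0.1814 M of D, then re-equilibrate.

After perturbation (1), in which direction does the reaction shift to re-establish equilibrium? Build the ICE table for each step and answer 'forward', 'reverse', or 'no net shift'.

Direction: forward

Q₀ = 0.01519 vs Keq = 1.1950e+05 ⇒ Q<K, forward
Step 1:
                    E           C           D
  Initial       1.078      0.3834     0.08542
  Change       -1.028     -0.3428      0.6856
  Equil       0.04966     0.04062       0.771
  solve Keq expr → x = 0.3428; check Q = 1.1950e+05
Then remove 0.1814 M of D.
Step 2:
                    E           C           D
  Initial     0.04966     0.04062      0.5896
  Change    -0.007071   -0.002357    0.004714
  Equil       0.04259     0.03826      0.5943
  solve Keq expr → x = 0.002357; check Q = 1.1950e+05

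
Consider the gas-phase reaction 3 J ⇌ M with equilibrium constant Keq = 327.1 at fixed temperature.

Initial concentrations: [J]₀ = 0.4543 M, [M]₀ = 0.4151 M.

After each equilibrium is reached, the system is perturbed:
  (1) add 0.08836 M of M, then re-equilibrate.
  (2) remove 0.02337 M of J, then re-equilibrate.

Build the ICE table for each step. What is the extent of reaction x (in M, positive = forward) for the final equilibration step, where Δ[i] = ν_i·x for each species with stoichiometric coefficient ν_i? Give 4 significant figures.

x = -0.007619 M

Q₀ = 4.427 vs Keq = 327.1 ⇒ Q<K, forward
Step 1:
                    J           M
  Initial      0.4543      0.4151
  Change       -0.337      0.1123
  Equil        0.1173      0.5274
  solve Keq expr → x = 0.1123; check Q = 327.1
Then add 0.08836 M of M.
Step 2:
                    J           M
  Initial      0.1173      0.6158
  Change     0.006078   -0.002026
  Equil        0.1233      0.6138
  solve Keq expr → x = -0.002026; check Q = 327.1
Then remove 0.02337 M of J.
Step 3:
                    J           M
  Initial     0.09997      0.6138
  Change      0.02286   -0.007619
  Equil        0.1228      0.6062
  solve Keq expr → x = -0.007619; check Q = 327.1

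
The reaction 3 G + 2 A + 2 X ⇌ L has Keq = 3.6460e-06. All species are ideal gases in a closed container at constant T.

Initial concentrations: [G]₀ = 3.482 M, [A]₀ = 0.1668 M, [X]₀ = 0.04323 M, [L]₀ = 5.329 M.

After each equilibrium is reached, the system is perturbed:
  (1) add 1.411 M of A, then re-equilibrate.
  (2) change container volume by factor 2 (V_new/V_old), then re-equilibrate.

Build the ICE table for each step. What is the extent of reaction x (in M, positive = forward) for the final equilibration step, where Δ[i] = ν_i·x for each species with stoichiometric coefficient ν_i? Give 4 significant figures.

Q₀ = 2428 vs Keq = 3.6460e-06 ⇒ Q>K, reverse
Step 1:
                  G         A         X         L
  I           3.482    0.1668   0.04323     5.329
  C            7.34     4.893     4.893    -2.447
  E           10.82      5.06     4.936     2.882
  solve Keq expr → x = -2.447; check Q = 3.6460e-06
Then add 1.411 M of A.
Step 2:
                  G         A         X         L
  I           10.82     6.471     4.936     2.882
  C          -0.553   -0.3687   -0.3687    0.1843
  E           10.27     6.102     4.568     3.067
  solve Keq expr → x = 0.1843; check Q = 3.6460e-06
Then change container volume by factor 2 (V_new/V_old).
Step 3:
                  G         A         X         L
  I           5.134     3.051     2.284     1.533
  C           2.645     1.763     1.763   -0.8817
  E           7.779     4.814     4.047    0.6517
  solve Keq expr → x = -0.8817; check Q = 3.6460e-06

x = -0.8817 M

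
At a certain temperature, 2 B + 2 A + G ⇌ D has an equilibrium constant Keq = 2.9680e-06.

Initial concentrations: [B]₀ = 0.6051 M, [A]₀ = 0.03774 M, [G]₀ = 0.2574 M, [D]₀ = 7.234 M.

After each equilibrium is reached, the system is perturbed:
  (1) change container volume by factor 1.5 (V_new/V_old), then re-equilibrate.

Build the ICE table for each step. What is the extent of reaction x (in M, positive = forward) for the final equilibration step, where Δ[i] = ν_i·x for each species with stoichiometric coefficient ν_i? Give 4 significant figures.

Q₀ = 5.3890e+04 vs Keq = 2.9680e-06 ⇒ Q>K, reverse
Step 1:
                   B          A          G          D
  I           0.6051    0.03774     0.2574      7.234
  C            13.14      13.14      6.569     -6.569
  E            13.74      13.18      6.827     0.6645
  solve Keq expr → x = -6.569; check Q = 2.9680e-06
Then change container volume by factor 1.5 (V_new/V_old).
Step 2:
                   B          A          G          D
  I            9.163      8.784      4.551      0.443
  C           0.6393     0.6393     0.3197    -0.3197
  E            9.802      9.424      4.871     0.1234
  solve Keq expr → x = -0.3197; check Q = 2.9680e-06

x = -0.3197 M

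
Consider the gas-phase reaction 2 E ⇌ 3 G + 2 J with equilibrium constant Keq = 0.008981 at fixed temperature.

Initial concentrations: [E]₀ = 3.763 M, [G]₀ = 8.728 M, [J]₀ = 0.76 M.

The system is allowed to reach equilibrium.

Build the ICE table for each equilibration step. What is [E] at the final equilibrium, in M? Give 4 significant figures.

[E]_eq = 4.503 M

Q₀ = 27.12 vs Keq = 0.008981 ⇒ Q>K, reverse
Step 1:
                   E          G          J
  Initial      3.763      8.728       0.76
  Change      0.7397      -1.11    -0.7397
  Equil        4.503      7.618    0.02029
  solve Keq expr → x = -0.3699; check Q = 0.008981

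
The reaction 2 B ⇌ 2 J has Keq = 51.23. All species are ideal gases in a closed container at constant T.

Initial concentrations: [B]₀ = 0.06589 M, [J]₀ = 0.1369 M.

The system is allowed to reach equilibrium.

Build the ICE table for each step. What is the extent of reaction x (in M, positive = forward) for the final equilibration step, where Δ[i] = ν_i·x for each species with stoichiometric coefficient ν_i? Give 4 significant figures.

Q₀ = 4.317 vs Keq = 51.23 ⇒ Q<K, forward
Step 1:
                    B           J
  I           0.06589      0.1369
  C          -0.04103     0.04103
  E           0.02486      0.1779
  solve Keq expr → x = 0.02052; check Q = 51.23

x = 0.02052 M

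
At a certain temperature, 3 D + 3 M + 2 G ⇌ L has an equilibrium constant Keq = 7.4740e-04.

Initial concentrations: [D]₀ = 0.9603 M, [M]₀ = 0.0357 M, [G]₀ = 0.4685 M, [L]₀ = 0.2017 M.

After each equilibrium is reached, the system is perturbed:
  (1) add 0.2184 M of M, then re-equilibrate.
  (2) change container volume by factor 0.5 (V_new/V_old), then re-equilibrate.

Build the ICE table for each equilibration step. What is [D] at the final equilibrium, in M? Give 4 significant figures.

Q₀ = 2.2807e+04 vs Keq = 7.4740e-04 ⇒ Q>K, reverse
Step 1:
                    D           M           G           L
  I            0.9603      0.0357      0.4685      0.2017
  C            0.6034      0.6034      0.4023     -0.2011
  E             1.564      0.6391      0.8708  5.6563e-04
  solve Keq expr → x = -0.2011; check Q = 7.4740e-04
Then add 0.2184 M of M.
Step 2:
                    D           M           G           L
  I             1.564      0.8575      0.8708  5.6563e-04
  C         -0.002336   -0.002336   -0.001557  7.7859e-04
  E             1.561      0.8552      0.8692    0.001344
  solve Keq expr → x = 7.7859e-04; check Q = 7.4740e-04
Then change container volume by factor 0.5 (V_new/V_old).
Step 3:
                    D           M           G           L
  I             3.123        1.71       1.738    0.002688
  C           -0.3115     -0.3115     -0.2076      0.1038
  E             2.811       1.399       1.531      0.1065
  solve Keq expr → x = 0.1038; check Q = 7.4740e-04

[D]_eq = 2.811 M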